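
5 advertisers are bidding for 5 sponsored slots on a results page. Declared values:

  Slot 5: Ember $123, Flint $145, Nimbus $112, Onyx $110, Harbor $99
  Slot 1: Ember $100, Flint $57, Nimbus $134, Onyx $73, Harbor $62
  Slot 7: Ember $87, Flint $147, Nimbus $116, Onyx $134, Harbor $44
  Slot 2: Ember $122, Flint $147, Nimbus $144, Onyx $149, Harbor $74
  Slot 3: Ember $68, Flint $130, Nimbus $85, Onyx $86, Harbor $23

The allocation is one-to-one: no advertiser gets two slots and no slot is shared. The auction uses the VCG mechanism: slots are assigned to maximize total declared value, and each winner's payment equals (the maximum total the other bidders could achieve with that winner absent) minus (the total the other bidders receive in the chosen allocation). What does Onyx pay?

Onyx pays $17.

Efficient allocation: Ember→Slot 2 ($122), Flint→Slot 3 ($130), Nimbus→Slot 1 ($134), Onyx→Slot 7 ($134), Harbor→Slot 5 ($99); total welfare W = $619.
Onyx receives Slot 7 at value $134, so the others get W − 134 = $485.
Without Onyx: best allocation of the remaining 4 bidders over all 5 slots is Ember→Slot 2 ($122), Flint→Slot 7 ($147), Nimbus→Slot 1 ($134), Harbor→Slot 5 ($99), total $502.
VCG payment = (others' best without Onyx) − (others' welfare with Onyx) = 502 − 485 = $17.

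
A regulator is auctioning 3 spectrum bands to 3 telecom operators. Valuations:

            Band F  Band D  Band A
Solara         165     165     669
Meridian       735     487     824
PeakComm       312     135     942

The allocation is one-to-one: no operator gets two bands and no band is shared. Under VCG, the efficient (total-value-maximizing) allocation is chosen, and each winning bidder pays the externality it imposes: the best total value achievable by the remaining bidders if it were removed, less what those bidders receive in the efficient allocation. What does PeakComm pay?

Efficient allocation: Solara→Band D ($165M), Meridian→Band F ($735M), PeakComm→Band A ($942M); total welfare W = $1842M.
PeakComm receives Band A at value $942M, so the others get W − 942 = $900M.
Without PeakComm: best allocation of the remaining 2 bidders over all 3 bands is Solara→Band A ($669M), Meridian→Band F ($735M), total $1404M.
VCG payment = (others' best without PeakComm) − (others' welfare with PeakComm) = 1404 − 900 = $504M.

PeakComm pays $504M.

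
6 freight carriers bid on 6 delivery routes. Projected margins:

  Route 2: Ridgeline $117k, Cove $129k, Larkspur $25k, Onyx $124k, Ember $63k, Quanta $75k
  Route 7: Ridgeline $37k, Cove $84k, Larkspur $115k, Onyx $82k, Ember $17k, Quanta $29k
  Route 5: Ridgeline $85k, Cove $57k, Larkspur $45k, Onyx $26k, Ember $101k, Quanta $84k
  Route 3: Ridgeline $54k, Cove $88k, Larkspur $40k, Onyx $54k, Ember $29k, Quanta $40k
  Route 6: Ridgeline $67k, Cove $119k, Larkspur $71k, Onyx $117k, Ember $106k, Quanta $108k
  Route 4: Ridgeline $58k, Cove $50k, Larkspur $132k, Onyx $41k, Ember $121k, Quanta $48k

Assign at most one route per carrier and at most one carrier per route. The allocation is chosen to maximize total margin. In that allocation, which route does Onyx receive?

Optimal: Ridgeline→Route 2 ($117k), Cove→Route 3 ($88k), Larkspur→Route 7 ($115k), Onyx→Route 6 ($117k), Ember→Route 4 ($121k), Quanta→Route 5 ($84k) — total 117+88+115+117+121+84 = $642k.
Column-greedy (each route in turn goes to its best remaining carrier) gives $564k, worse by 78.
Next-best assignment: Ridgeline→Route 5, Cove→Route 3, Larkspur→Route 7, Onyx→Route 2, Ember→Route 4, Quanta→Route 6 = $641k.
Checked against all permutations: $642k is optimal.
Onyx's own top route is Route 2 ($124k), but forcing Onyx→Route 2 and reassigning the rest optimally gives only $641k — worse by 1.

Onyx receives Route 6.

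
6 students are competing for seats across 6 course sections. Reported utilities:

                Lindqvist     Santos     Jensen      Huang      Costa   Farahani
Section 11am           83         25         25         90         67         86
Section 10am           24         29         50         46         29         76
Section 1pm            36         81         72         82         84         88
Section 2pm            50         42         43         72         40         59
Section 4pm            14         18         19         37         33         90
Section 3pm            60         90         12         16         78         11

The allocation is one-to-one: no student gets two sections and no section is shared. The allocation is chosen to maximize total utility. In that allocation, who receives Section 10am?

Optimal: Lindqvist→Section 11am (83 points), Santos→Section 3pm (90 points), Jensen→Section 10am (50 points), Huang→Section 2pm (72 points), Costa→Section 1pm (84 points), Farahani→Section 4pm (90 points) — total 83+90+50+72+84+90 = 469 points.
Row-greedy (each student in turn takes its best remaining section) gives 426 points, worse by 43.
Next-best assignment: Lindqvist→Section 11am, Santos→Section 1pm, Jensen→Section 10am, Huang→Section 2pm, Costa→Section 3pm, Farahani→Section 4pm = 454 points.
Checked against all permutations: 469 points is optimal.
Jensen's own top section is Section 1pm (72 points), but forcing Jensen→Section 1pm and reassigning the rest optimally gives only 436 points — worse by 33.

Jensen receives Section 10am.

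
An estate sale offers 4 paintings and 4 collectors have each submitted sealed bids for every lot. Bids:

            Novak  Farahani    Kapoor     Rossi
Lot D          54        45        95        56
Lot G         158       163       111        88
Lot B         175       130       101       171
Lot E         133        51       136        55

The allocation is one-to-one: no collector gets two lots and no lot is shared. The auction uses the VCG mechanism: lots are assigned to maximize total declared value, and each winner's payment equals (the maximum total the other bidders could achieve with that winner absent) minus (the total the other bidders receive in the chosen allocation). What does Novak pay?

Efficient allocation: Novak→Lot E ($133), Farahani→Lot G ($163), Kapoor→Lot D ($95), Rossi→Lot B ($171); total welfare W = $562.
Novak receives Lot E at value $133, so the others get W − 133 = $429.
Without Novak: best allocation of the remaining 3 bidders over all 4 lots is Farahani→Lot G ($163), Kapoor→Lot E ($136), Rossi→Lot B ($171), total $470.
VCG payment = (others' best without Novak) − (others' welfare with Novak) = 470 − 429 = $41.

Novak pays $41.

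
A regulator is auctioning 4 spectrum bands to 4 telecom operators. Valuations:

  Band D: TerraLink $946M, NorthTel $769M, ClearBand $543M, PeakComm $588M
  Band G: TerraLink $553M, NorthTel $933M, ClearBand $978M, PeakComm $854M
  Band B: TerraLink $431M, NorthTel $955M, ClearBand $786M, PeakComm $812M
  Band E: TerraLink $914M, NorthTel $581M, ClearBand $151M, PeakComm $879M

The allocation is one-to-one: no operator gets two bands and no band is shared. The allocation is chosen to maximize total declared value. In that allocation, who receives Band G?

ClearBand receives Band G.

Treat this as an assignment problem: match each operator to one band.
Optimal: TerraLink→Band D ($946M), NorthTel→Band B ($955M), ClearBand→Band G ($978M), PeakComm→Band E ($879M) — total 946+955+978+879 = $3758M.
Checked against all permutations: $3758M is optimal.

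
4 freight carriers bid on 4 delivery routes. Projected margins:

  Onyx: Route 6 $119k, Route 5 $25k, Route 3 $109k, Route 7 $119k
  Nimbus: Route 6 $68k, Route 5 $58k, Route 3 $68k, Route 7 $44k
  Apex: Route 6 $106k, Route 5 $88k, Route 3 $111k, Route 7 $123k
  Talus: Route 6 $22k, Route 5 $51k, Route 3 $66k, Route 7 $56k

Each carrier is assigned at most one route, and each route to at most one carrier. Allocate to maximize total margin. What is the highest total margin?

Optimal: Onyx→Route 6 ($119k), Nimbus→Route 5 ($58k), Apex→Route 7 ($123k), Talus→Route 3 ($66k) — total 119+58+123+66 = $366k.
Column-greedy (each route in turn goes to its best remaining carrier) gives $331k, worse by 35.
Next-best assignment: Onyx→Route 6, Nimbus→Route 3, Apex→Route 7, Talus→Route 5 = $361k.
Checked against all permutations: $366k is optimal.

Maximum total: $366k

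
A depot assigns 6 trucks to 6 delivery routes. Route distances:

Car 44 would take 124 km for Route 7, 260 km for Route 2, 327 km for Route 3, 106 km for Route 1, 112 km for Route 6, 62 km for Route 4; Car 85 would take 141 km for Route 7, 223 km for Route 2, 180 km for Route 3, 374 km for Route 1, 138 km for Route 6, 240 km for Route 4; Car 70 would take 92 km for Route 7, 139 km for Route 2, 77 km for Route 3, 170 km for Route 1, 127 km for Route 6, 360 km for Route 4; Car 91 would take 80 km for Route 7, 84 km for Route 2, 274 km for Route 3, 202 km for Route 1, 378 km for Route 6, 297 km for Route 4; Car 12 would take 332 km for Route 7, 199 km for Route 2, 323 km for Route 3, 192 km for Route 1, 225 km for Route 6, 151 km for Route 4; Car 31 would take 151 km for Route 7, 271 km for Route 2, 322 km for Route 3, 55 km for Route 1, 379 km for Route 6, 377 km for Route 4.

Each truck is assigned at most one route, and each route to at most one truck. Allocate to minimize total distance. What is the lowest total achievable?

Min total: 611 km

Optimal: Car 44→Route 4 (62 km), Car 85→Route 6 (138 km), Car 70→Route 3 (77 km), Car 91→Route 7 (80 km), Car 12→Route 2 (199 km), Car 31→Route 1 (55 km) — total 62+138+77+80+199+55 = 611 km.
Column-greedy (each route in turn goes to its cheapest remaining truck) gives 717 km, worse by 106.
No other one-to-one assignment undercuts 611 km.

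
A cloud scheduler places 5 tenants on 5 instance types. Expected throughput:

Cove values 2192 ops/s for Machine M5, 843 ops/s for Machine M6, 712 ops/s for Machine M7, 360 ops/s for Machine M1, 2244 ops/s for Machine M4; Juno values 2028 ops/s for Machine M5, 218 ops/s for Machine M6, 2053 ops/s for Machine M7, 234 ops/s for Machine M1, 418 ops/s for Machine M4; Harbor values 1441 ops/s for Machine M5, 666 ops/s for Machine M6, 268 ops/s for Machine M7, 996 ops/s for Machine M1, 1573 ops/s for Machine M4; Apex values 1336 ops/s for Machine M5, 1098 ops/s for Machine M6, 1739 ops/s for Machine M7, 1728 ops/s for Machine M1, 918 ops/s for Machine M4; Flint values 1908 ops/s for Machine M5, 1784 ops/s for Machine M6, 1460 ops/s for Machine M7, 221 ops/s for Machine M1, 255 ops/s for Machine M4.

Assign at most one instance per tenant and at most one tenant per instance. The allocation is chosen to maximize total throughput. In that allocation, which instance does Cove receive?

Optimal: Cove→Machine M5 (2192 ops/s), Juno→Machine M7 (2053 ops/s), Harbor→Machine M4 (1573 ops/s), Apex→Machine M1 (1728 ops/s), Flint→Machine M6 (1784 ops/s) — total 2192+2053+1573+1728+1784 = 9330 ops/s.
Row-greedy (each tenant in turn takes its best remaining instance) gives 9250 ops/s, worse by 80.
Checked against all permutations: 9330 ops/s is optimal.
Cove's own top instance is Machine M4 (2244 ops/s), but forcing Cove→Machine M4 and reassigning the rest optimally gives only 9250 ops/s — worse by 80.

Cove receives Machine M5.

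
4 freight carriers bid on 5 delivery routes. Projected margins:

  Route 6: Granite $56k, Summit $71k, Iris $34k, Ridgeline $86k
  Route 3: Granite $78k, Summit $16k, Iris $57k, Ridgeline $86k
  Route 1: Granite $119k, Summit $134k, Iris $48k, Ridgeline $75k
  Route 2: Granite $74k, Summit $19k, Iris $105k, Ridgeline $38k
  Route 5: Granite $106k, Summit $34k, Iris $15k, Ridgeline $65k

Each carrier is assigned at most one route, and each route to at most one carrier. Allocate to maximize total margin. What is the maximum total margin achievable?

Optimal: Granite→Route 5 ($106k), Summit→Route 1 ($134k), Iris→Route 2 ($105k), Ridgeline→Route 6 ($86k) — total 106+134+105+86 = $431k.
Row-greedy (each carrier in turn takes its best remaining route) gives $381k, worse by 50.
Swapping Ridgeline↔Granite (Ridgeline→Route 5 $65k, Granite→Route 6 $56k) loses 71.

Max total: $431k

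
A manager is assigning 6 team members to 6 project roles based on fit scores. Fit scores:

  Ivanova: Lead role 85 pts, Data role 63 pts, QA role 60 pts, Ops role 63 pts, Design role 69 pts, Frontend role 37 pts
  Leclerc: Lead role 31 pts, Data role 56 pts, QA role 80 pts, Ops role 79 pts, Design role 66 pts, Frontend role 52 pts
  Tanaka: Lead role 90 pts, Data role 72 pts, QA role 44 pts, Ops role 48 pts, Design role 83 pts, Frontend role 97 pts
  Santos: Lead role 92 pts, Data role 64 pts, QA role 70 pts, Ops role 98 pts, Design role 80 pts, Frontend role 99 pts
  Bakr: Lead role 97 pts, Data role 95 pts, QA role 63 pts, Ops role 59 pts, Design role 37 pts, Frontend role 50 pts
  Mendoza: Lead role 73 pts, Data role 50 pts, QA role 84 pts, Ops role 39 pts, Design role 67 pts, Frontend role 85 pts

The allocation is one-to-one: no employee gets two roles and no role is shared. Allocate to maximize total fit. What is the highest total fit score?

Optimal: Ivanova→Lead role (85 pts), Leclerc→QA role (80 pts), Tanaka→Design role (83 pts), Santos→Ops role (98 pts), Bakr→Data role (95 pts), Mendoza→Frontend role (85 pts) — total 85+80+83+98+95+85 = 526 pts.
Max-entry greedy (repeatedly take the single best remaining cell) gives 505 pts, worse by 21.
Next-best assignment: Ivanova→Lead role, Leclerc→Ops role, Tanaka→Design role, Santos→Frontend role, Bakr→Data role, Mendoza→QA role = 525 pts.

Max total: 526 pts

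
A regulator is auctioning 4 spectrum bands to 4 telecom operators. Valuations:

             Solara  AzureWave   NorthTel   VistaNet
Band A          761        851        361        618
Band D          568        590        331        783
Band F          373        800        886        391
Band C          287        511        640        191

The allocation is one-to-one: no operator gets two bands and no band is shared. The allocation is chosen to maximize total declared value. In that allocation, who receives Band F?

AzureWave receives Band F.

This is a one-to-one assignment (maximum-weight bipartite matching).
Optimal: Solara→Band A ($761M), AzureWave→Band F ($800M), NorthTel→Band C ($640M), VistaNet→Band D ($783M) — total 761+800+640+783 = $2984M.
Column-greedy (each band in turn goes to its best remaining operator) gives $2807M, worse by 177.
Swapping Solara↔VistaNet (Solara→Band D $568M, VistaNet→Band A $618M) loses 358.
Checked against all permutations: $2984M is optimal.
AzureWave's own top band is Band A ($851M), but forcing AzureWave→Band A and reassigning the rest optimally gives only $2807M — worse by 177.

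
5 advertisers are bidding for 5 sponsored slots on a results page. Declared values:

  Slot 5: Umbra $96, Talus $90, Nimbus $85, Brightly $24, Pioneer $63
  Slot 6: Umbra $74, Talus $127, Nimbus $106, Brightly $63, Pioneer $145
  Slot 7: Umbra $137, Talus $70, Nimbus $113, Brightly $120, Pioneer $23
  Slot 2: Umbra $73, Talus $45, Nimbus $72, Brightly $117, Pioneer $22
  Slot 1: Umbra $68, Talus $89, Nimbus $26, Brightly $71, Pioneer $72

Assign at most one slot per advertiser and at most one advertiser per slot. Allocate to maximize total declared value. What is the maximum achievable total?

Maximum total: $573

Optimal: Umbra→Slot 7 ($137), Talus→Slot 1 ($89), Nimbus→Slot 5 ($85), Brightly→Slot 2 ($117), Pioneer→Slot 6 ($145) — total 137+89+85+117+145 = $573.
Row-greedy (each advertiser in turn takes its best remaining slot) gives $538, worse by 35.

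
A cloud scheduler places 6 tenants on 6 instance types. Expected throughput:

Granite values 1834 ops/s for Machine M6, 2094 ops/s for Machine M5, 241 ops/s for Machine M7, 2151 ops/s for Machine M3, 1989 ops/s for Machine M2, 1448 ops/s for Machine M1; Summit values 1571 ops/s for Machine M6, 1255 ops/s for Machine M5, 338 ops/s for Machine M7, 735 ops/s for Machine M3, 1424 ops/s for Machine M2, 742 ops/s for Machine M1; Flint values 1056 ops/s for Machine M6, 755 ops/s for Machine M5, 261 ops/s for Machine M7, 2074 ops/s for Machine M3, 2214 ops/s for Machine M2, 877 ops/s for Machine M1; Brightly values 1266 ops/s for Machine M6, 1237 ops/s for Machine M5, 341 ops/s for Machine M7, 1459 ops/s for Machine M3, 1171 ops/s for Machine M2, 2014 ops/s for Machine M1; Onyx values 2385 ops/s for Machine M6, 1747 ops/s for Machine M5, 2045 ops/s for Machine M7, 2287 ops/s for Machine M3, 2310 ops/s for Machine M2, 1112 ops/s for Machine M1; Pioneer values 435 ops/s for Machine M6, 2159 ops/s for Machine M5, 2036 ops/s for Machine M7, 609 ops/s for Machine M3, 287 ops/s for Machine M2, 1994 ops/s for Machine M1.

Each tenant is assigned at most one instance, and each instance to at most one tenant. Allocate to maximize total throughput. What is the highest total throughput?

Optimal: Granite→Machine M5 (2094 ops/s), Summit→Machine M6 (1571 ops/s), Flint→Machine M2 (2214 ops/s), Brightly→Machine M1 (2014 ops/s), Onyx→Machine M3 (2287 ops/s), Pioneer→Machine M7 (2036 ops/s) — total 2094+1571+2214+2014+2287+2036 = 12216 ops/s.
Column-greedy (each instance in turn goes to its best remaining tenant) gives 9992 ops/s, worse by 2224.
Next-best assignment: Granite→Machine M3, Summit→Machine M6, Flint→Machine M2, Brightly→Machine M1, Onyx→Machine M7, Pioneer→Machine M5 = 12154 ops/s.
Swapping Onyx↔Granite (Onyx→Machine M5 1747 ops/s, Granite→Machine M3 2151 ops/s) loses 483.

Maximum total: 12216 ops/s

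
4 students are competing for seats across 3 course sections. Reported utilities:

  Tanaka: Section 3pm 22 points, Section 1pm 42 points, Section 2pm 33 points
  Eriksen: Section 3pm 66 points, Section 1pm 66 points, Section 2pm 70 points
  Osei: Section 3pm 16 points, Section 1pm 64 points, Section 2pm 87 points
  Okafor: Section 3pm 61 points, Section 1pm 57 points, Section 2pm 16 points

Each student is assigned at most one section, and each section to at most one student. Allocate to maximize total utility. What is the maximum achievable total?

Max total: 214 points

Treat this as an assignment problem: match each student to one section.
Optimal: Okafor→Section 3pm (61 points), Eriksen→Section 1pm (66 points), Osei→Section 2pm (87 points) — total 61+66+87 = 214 points.
Max-entry greedy (repeatedly take the single best remaining cell) gives 210 points, worse by 4.
Swapping Okafor↔Osei (Okafor→Section 2pm 16 points, Osei→Section 3pm 16 points) loses 116.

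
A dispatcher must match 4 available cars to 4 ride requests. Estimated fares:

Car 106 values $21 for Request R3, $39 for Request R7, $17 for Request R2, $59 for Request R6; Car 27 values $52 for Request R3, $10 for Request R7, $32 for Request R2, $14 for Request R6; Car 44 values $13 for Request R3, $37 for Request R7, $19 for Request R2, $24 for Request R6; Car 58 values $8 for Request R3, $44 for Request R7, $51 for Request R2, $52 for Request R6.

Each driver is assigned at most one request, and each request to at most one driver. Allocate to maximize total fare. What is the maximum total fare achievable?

Treat this as an assignment problem: match each driver to one request.
Optimal: Car 106→Request R6 ($59), Car 27→Request R3 ($52), Car 44→Request R7 ($37), Car 58→Request R2 ($51) — total 59+52+37+51 = $199.
Column-greedy (each request in turn goes to its best remaining driver) gives $174, worse by 25.
Next-best assignment: Car 106→Request R6, Car 27→Request R3, Car 44→Request R2, Car 58→Request R7 = $174.

Maximum total: $199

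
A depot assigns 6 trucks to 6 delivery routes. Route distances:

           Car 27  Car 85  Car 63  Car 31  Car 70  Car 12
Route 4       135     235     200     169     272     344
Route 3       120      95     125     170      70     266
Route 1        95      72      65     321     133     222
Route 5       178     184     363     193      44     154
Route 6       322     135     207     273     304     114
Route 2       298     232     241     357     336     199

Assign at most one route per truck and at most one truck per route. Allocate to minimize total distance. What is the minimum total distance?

Minimum total: 732 km

Treat this as an assignment problem: match each truck to one route.
Optimal: Car 27→Route 3 (120 km), Car 85→Route 6 (135 km), Car 63→Route 1 (65 km), Car 31→Route 4 (169 km), Car 70→Route 5 (44 km), Car 12→Route 2 (199 km) — total 120+135+65+169+44+199 = 732 km.
Min-entry greedy (repeatedly take the single cheapest remaining cell) gives 810 km, worse by 78.
Swapping Car 12↔Car 27 (Car 12→Route 3 266 km, Car 27→Route 2 298 km) adds 245.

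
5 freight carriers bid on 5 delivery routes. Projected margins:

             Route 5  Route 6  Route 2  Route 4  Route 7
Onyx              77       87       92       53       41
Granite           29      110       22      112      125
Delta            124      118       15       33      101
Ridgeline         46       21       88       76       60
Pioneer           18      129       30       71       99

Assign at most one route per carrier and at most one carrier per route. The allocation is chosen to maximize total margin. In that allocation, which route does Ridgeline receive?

This is the linear assignment problem.
Optimal: Onyx→Route 2 ($92k), Granite→Route 7 ($125k), Delta→Route 5 ($124k), Ridgeline→Route 4 ($76k), Pioneer→Route 6 ($129k) — total 92+125+124+76+129 = $546k.
Checked against all permutations: $546k is optimal.
Ridgeline's own top route is Route 2 ($88k), but forcing Ridgeline→Route 2 and reassigning the rest optimally gives only $519k — worse by 27.

Ridgeline receives Route 4.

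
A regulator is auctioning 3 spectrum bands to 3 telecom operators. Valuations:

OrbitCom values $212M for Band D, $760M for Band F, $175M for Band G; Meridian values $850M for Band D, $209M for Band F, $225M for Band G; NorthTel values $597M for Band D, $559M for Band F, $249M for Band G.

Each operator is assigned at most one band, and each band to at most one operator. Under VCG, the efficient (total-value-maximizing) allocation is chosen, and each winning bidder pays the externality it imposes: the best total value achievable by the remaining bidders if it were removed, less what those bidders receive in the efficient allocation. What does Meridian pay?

Efficient allocation: OrbitCom→Band F ($760M), Meridian→Band D ($850M), NorthTel→Band G ($249M); total welfare W = $1859M.
Meridian receives Band D at value $850M, so the others get W − 850 = $1009M.
Without Meridian: best allocation of the remaining 2 bidders over all 3 bands is OrbitCom→Band F ($760M), NorthTel→Band D ($597M), total $1357M.
VCG payment = (others' best without Meridian) − (others' welfare with Meridian) = 1357 − 1009 = $348M.

Meridian pays $348M.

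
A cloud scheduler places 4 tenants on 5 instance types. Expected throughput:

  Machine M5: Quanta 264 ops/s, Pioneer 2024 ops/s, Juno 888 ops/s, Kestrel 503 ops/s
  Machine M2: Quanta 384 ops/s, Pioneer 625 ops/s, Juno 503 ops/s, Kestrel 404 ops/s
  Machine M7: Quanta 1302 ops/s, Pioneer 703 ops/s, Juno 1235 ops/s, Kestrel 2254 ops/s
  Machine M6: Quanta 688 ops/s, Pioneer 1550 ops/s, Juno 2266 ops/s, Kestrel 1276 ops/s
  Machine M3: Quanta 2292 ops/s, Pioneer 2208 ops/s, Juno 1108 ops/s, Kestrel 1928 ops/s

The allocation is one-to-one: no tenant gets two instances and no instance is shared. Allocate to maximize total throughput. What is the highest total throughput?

Maximum total: 8836 ops/s

Optimal: Quanta→Machine M3 (2292 ops/s), Pioneer→Machine M5 (2024 ops/s), Juno→Machine M6 (2266 ops/s), Kestrel→Machine M7 (2254 ops/s) — total 2292+2024+2266+2254 = 8836 ops/s.
Column-greedy (each instance in turn goes to its best remaining tenant) gives 5469 ops/s, worse by 3367.
Next-best assignment: Quanta→Machine M7, Pioneer→Machine M5, Juno→Machine M6, Kestrel→Machine M3 = 7520 ops/s.
Every other assignment is strictly worse.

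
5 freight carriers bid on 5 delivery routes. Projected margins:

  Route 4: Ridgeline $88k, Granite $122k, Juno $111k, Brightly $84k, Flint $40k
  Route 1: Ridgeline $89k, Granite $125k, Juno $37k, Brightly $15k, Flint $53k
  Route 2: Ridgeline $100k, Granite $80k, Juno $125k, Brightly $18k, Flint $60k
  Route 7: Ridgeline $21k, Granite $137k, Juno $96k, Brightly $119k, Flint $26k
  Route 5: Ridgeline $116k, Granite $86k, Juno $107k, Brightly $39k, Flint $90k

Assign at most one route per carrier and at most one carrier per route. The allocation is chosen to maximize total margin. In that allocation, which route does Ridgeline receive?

Ridgeline receives Route 4.

Optimal: Ridgeline→Route 4 ($88k), Granite→Route 1 ($125k), Juno→Route 2 ($125k), Brightly→Route 7 ($119k), Flint→Route 5 ($90k) — total 88+125+125+119+90 = $547k.
Row-greedy (each carrier in turn takes its best remaining route) gives $515k, worse by 32.
Ridgeline's own top route is Route 5 ($116k), but forcing Ridgeline→Route 5 and reassigning the rest optimally gives only $535k — worse by 12.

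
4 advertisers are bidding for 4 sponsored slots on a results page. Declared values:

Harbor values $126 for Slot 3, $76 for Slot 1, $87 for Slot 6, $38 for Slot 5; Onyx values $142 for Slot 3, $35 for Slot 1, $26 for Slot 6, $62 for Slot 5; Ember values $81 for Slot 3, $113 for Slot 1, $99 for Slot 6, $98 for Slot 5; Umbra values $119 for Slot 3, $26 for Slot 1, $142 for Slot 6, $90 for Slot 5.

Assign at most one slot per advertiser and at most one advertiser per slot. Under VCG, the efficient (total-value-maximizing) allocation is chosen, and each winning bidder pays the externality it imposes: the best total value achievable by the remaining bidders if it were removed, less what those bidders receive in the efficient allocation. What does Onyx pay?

Efficient allocation: Harbor→Slot 1 ($76), Onyx→Slot 3 ($142), Ember→Slot 5 ($98), Umbra→Slot 6 ($142); total welfare W = $458.
Onyx receives Slot 3 at value $142, so the others get W − 142 = $316.
Without Onyx: best allocation of the remaining 3 bidders over all 4 slots is Harbor→Slot 3 ($126), Ember→Slot 1 ($113), Umbra→Slot 6 ($142), total $381.
VCG payment = (others' best without Onyx) − (others' welfare with Onyx) = 381 − 316 = $65.

Onyx pays $65.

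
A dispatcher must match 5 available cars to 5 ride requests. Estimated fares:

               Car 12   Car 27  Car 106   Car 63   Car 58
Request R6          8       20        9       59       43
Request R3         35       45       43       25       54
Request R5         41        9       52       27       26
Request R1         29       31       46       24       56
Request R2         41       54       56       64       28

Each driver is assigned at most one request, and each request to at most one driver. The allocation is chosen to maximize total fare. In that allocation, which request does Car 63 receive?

Optimal: Car 12→Request R5 ($41), Car 27→Request R3 ($45), Car 106→Request R2 ($56), Car 63→Request R6 ($59), Car 58→Request R1 ($56) — total 41+45+56+59+56 = $257.
Column-greedy (each request in turn goes to its best remaining driver) gives $237, worse by 20.
Car 63's own top request is Request R2 ($64), but forcing Car 63→Request R2 and reassigning the rest optimally gives only $239 — worse by 18.

Car 63 receives Request R6.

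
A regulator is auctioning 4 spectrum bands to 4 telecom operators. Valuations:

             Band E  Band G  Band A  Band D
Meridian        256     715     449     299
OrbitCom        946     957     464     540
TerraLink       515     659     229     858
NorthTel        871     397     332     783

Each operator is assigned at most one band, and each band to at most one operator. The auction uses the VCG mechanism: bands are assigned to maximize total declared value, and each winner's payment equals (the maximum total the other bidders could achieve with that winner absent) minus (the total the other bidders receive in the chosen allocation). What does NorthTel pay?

Efficient allocation: Meridian→Band A ($449M), OrbitCom→Band G ($957M), TerraLink→Band D ($858M), NorthTel→Band E ($871M); total welfare W = $3135M.
NorthTel receives Band E at value $871M, so the others get W − 871 = $2264M.
Without NorthTel: best allocation of the remaining 3 bidders over all 4 bands is Meridian→Band G ($715M), OrbitCom→Band E ($946M), TerraLink→Band D ($858M), total $2519M.
VCG payment = (others' best without NorthTel) − (others' welfare with NorthTel) = 2519 − 2264 = $255M.

NorthTel pays $255M.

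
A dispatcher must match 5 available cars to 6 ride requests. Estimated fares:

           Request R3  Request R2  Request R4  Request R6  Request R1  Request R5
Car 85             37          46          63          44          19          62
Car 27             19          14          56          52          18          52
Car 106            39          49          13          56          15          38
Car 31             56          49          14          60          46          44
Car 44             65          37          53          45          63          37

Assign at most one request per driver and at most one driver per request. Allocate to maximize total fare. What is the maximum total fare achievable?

Maximum total: $293

Optimal: Car 85→Request R5 ($62), Car 27→Request R4 ($56), Car 106→Request R6 ($56), Car 31→Request R3 ($56), Car 44→Request R1 ($63) — total 62+56+56+56+63 = $293.
Column-greedy (each request in turn goes to its best remaining driver) gives $255, worse by 38.
Every other assignment is strictly worse.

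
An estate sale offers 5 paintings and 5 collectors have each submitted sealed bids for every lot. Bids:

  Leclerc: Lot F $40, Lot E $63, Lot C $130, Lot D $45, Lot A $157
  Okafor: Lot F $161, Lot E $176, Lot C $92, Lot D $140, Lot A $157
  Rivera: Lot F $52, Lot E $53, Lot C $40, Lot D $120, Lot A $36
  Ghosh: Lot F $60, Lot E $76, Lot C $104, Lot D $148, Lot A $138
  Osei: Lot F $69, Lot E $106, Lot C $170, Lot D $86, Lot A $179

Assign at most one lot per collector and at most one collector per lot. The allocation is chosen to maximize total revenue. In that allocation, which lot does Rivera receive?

Optimal: Leclerc→Lot A ($157), Okafor→Lot E ($176), Rivera→Lot F ($52), Ghosh→Lot D ($148), Osei→Lot C ($170) — total 157+176+52+148+170 = $703.
Row-greedy (each collector in turn takes its best remaining lot) gives $626, worse by 77.
Next-best assignment: Leclerc→Lot A, Okafor→Lot F, Rivera→Lot E, Ghosh→Lot D, Osei→Lot C = $689.
Rivera's own top lot is Lot D ($120), but forcing Rivera→Lot D and reassigning the rest optimally gives only $684 — worse by 19.

Rivera receives Lot F.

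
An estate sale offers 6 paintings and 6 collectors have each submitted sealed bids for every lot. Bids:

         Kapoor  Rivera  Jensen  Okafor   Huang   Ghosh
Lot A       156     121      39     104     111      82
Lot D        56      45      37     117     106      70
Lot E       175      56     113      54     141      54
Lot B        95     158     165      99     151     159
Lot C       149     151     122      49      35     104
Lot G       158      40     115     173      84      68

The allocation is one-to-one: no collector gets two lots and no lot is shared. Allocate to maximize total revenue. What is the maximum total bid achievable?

Optimal: Kapoor→Lot A ($156), Rivera→Lot C ($151), Jensen→Lot E ($113), Okafor→Lot G ($173), Huang→Lot D ($106), Ghosh→Lot B ($159) — total 156+151+113+173+106+159 = $858.
Row-greedy (each collector in turn takes its best remaining lot) gives $809, worse by 49.

Maximum total: $858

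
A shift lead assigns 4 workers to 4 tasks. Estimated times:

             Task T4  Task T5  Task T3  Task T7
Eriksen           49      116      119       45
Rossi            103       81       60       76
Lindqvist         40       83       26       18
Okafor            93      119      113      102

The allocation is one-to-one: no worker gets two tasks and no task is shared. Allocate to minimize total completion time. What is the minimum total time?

Minimum total: 245 min

Optimal: Eriksen→Task T7 (45 min), Rossi→Task T5 (81 min), Lindqvist→Task T3 (26 min), Okafor→Task T4 (93 min) — total 45+81+26+93 = 245 min.
Row-greedy (each worker in turn takes its cheapest remaining task) gives 264 min, worse by 19.
Swapping Eriksen↔Lindqvist (Eriksen→Task T3 119 min, Lindqvist→Task T7 18 min) adds 66.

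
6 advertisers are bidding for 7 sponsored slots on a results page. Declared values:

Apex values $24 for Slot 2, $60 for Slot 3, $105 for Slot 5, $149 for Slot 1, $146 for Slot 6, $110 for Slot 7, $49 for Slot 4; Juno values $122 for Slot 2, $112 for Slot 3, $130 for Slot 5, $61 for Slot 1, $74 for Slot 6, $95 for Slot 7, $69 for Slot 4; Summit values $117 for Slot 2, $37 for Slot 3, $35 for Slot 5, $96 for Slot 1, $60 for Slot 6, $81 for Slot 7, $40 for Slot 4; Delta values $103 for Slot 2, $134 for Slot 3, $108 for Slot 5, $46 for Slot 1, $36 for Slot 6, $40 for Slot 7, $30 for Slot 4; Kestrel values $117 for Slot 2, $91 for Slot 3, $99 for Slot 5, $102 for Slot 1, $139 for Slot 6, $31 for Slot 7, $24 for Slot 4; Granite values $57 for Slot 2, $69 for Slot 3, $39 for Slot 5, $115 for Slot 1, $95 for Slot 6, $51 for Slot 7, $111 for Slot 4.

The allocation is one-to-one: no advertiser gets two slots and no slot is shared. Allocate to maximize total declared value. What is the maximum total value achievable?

Max total: $780

Optimal: Apex→Slot 1 ($149), Juno→Slot 5 ($130), Summit→Slot 2 ($117), Delta→Slot 3 ($134), Kestrel→Slot 6 ($139), Granite→Slot 4 ($111) — total 149+130+117+134+139+111 = $780.
Column-greedy (each slot in turn goes to its best remaining advertiser) gives $696, worse by 84.
Next-best assignment: Apex→Slot 1, Juno→Slot 7, Summit→Slot 2, Delta→Slot 3, Kestrel→Slot 6, Granite→Slot 4 = $745.
Swapping Apex↔Juno (Apex→Slot 5 $105, Juno→Slot 1 $61) loses 113.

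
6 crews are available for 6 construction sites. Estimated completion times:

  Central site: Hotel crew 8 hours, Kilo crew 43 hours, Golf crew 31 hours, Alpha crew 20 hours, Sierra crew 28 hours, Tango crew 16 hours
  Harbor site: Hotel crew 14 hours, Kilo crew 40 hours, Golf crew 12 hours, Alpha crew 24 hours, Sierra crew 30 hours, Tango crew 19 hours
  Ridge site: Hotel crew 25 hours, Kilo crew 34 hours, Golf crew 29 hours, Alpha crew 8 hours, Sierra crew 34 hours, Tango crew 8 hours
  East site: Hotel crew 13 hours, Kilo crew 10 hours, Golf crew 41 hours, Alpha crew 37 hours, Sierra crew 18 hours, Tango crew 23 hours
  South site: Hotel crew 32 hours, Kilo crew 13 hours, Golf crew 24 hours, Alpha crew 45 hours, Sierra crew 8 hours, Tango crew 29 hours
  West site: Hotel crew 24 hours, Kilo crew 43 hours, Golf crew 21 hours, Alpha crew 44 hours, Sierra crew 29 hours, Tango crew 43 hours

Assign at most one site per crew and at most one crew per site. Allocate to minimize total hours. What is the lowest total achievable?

Min total: 74 hours

Treat this as an assignment problem: match each crew to one site.
Optimal: Hotel crew→Central site (8 hours), Kilo crew→East site (10 hours), Golf crew→West site (21 hours), Alpha crew→Ridge site (8 hours), Sierra crew→South site (8 hours), Tango crew→Harbor site (19 hours) — total 8+10+21+8+8+19 = 74 hours.
Min-entry greedy (repeatedly take the single cheapest remaining cell) gives 89 hours, worse by 15.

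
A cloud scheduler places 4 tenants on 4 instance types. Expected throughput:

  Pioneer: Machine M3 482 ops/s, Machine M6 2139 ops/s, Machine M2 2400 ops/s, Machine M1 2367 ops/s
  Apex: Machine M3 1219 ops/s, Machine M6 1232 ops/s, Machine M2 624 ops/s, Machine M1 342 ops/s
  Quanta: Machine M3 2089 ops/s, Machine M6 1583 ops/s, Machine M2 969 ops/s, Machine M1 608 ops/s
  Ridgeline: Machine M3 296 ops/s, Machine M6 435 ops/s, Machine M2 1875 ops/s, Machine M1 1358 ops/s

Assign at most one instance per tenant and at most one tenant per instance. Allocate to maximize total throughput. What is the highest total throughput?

Optimal: Pioneer→Machine M1 (2367 ops/s), Apex→Machine M6 (1232 ops/s), Quanta→Machine M3 (2089 ops/s), Ridgeline→Machine M2 (1875 ops/s) — total 2367+1232+2089+1875 = 7563 ops/s.
Column-greedy (each instance in turn goes to its best remaining tenant) gives 6445 ops/s, worse by 1118.

Maximum total: 7563 ops/s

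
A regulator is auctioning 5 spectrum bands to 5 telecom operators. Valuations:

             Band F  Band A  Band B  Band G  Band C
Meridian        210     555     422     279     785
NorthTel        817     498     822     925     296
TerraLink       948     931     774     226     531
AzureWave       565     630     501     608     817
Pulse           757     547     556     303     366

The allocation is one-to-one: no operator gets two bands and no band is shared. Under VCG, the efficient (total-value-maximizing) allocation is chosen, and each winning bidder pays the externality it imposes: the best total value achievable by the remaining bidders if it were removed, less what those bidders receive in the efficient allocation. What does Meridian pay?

Meridian pays $312M.

Efficient allocation: Meridian→Band C ($785M), NorthTel→Band B ($822M), TerraLink→Band A ($931M), AzureWave→Band G ($608M), Pulse→Band F ($757M); total welfare W = $3903M.
Meridian receives Band C at value $785M, so the others get W − 785 = $3118M.
Without Meridian: best allocation of the remaining 4 bidders over all 5 bands is NorthTel→Band G ($925M), TerraLink→Band A ($931M), AzureWave→Band C ($817M), Pulse→Band F ($757M), total $3430M.
VCG payment = (others' best without Meridian) − (others' welfare with Meridian) = 3430 − 3118 = $312M.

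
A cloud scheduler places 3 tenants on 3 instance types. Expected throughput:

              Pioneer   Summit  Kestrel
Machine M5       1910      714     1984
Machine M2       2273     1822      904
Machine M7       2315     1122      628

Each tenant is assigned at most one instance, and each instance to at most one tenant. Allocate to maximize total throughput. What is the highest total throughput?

This is the linear assignment problem.
Optimal: Pioneer→Machine M7 (2315 ops/s), Summit→Machine M2 (1822 ops/s), Kestrel→Machine M5 (1984 ops/s) — total 2315+1822+1984 = 6121 ops/s.
Column-greedy (each instance in turn goes to its best remaining tenant) gives 5379 ops/s, worse by 742.
Swapping Summit↔Pioneer (Summit→Machine M7 1122 ops/s, Pioneer→Machine M2 2273 ops/s) loses 742.
Every other assignment is strictly worse.

Max total: 6121 ops/s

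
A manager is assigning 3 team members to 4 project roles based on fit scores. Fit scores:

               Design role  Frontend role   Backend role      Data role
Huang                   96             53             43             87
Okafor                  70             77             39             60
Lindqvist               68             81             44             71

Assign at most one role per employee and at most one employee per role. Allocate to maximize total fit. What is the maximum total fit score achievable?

This is a one-to-one assignment (maximum-weight bipartite matching).
Optimal: Huang→Design role (96 pts), Okafor→Frontend role (77 pts), Lindqvist→Data role (71 pts) — total 96+77+71 = 244 pts.
Max-entry greedy (repeatedly take the single best remaining cell) gives 237 pts, worse by 7.
Next-best assignment: Huang→Data role, Okafor→Design role, Lindqvist→Frontend role = 238 pts.
Swapping Lindqvist↔Okafor (Lindqvist→Frontend role 81 pts, Okafor→Data role 60 pts) loses 7.

Maximum total: 244 pts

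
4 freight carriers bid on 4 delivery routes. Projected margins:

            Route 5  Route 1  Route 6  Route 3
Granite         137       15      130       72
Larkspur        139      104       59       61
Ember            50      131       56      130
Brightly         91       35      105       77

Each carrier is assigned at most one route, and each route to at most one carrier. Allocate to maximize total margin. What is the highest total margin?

Max total: $477k

Optimal: Granite→Route 6 ($130k), Larkspur→Route 5 ($139k), Ember→Route 1 ($131k), Brightly→Route 3 ($77k) — total 130+139+131+77 = $477k.
Row-greedy (each carrier in turn takes its best remaining route) gives $476k, worse by 1.
Next-best assignment: Granite→Route 5, Larkspur→Route 1, Ember→Route 3, Brightly→Route 6 = $476k.
Swapping Ember↔Brightly (Ember→Route 3 $130k, Brightly→Route 1 $35k) loses 43.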